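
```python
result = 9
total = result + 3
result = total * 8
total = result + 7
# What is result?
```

Trace:
`result = 9` → result = 9
`total = result + 3` → total = 12
`result = total * 8` → result = 96
`total = result + 7` → total = 103
So result = 96

Answer: 96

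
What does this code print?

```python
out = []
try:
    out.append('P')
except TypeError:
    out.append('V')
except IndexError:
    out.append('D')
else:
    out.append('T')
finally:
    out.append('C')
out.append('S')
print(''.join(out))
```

Execution trace: 'P' (try body, no exception) → 'T' (else) → 'C' (finally) → 'S' (after the try/except). Output: PTCS

Answer: PTCS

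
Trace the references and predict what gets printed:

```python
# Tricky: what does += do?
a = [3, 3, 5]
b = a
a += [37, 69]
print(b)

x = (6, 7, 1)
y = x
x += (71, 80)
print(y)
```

Key concept: += behavior differs for mutable vs immutable.
Step by step:
`a = [3, 3, 5]` → a = [3, 3, 5]
`b = a` → b = [3, 3, 5] (same object as a)
`a += [37, 69]` → a = [3, 3, 5, 37, 69] (same object as b); b = [3, 3, 5, 37, 69] (same object as a)
`print(b)` → prints [3, 3, 5, 37, 69]
`x = (6, 7, 1)` → x = (6, 7, 1)
`y = x` → y = (6, 7, 1)
`x += (71, 80)` → x = (6, 7, 1, 71, 80)
`print(y)` → prints (6, 7, 1)

Answer:
[3, 3, 5, 37, 69]
(6, 7, 1)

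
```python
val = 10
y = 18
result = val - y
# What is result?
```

Trace:
`val = 10` → val = 10
`y = 18` → y = 18
`result = val - y` → result = -8
So result = -8

Answer: -8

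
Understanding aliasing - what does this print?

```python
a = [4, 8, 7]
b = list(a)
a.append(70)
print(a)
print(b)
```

Key concept: list() constructor creates copy.
Step by step:
`a = [4, 8, 7]` → a = [4, 8, 7]
`b = list(a)` → b = [4, 8, 7]
`a.append(70)` → a = [4, 8, 7, 70]
`print(a)` → prints [4, 8, 7, 70]
`print(b)` → prints [4, 8, 7]

Answer:
[4, 8, 7, 70]
[4, 8, 7]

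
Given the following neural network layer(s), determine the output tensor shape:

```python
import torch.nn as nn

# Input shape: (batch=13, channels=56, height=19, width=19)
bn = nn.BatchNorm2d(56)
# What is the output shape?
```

Input: (13, 56, 19, 19) -> Output: (13, 56, 19, 19)

Answer: (13, 56, 19, 19)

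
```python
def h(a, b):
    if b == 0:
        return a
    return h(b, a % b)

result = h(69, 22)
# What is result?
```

h(69, 22) -> h(22, 3) -> h(3, 1) -> h(1, 0) -> 1

Answer: 1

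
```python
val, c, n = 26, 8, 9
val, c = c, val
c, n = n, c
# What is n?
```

Trace:
`val, c, n = 26, 8, 9` → val = 26; c = 8; n = 9
`val, c = c, val` → val = 8; c = 26
`c, n = n, c` → c = 9; n = 26
So n = 26

Answer: 26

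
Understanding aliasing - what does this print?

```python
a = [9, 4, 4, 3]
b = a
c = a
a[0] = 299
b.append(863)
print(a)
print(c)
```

Key concept: multiple aliases.
Step by step:
`a = [9, 4, 4, 3]` → a = [9, 4, 4, 3]
`b = a` → b = [9, 4, 4, 3] (same object as a)
`c = a` → c = [9, 4, 4, 3] (same object as a, b)
`a[0] = 299` → a = [299, 4, 4, 3] (same object as b, c); b = [299, 4, 4, 3] (same object as a, c); c = [299, 4, 4, 3] (same object as a, b)
`b.append(863)` → a = [299, 4, 4, 3, 863] (same object as b, c); b = [299, 4, 4, 3, 863] (same object as a, c); c = [299, 4, 4, 3, 863] (same object as a, b)
`print(a)` → prints [299, 4, 4, 3, 863]
`print(c)` → prints [299, 4, 4, 3, 863]

Answer:
[299, 4, 4, 3, 863]
[299, 4, 4, 3, 863]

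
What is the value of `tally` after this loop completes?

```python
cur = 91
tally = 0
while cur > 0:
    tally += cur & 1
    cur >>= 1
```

Count set bits in 91 (binary: 0b1011011)
`tally` takes the values: 0 → 1 → 2 → 3 → 4 → 5

Answer: 5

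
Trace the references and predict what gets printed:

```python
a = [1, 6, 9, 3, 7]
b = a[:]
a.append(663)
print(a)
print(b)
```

Key concept: slice [:] creates copy.
Step by step:
`a = [1, 6, 9, 3, 7]` → a = [1, 6, 9, 3, 7]
`b = a[:]` → b = [1, 6, 9, 3, 7]
`a.append(663)` → a = [1, 6, 9, 3, 7, 663]
`print(a)` → prints [1, 6, 9, 3, 7, 663]
`print(b)` → prints [1, 6, 9, 3, 7]

Answer:
[1, 6, 9, 3, 7, 663]
[1, 6, 9, 3, 7]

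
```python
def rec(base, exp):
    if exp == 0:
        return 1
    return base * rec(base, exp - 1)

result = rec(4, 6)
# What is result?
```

rec(4, 6) = 4 * 4 * 4 * 4 * 4 * 4 = 4096

Answer: 4096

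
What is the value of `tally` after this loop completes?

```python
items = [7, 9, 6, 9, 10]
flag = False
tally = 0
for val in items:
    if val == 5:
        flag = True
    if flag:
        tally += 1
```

Count elements after first 5 in [7, 9, 6, 9, 10]
`tally` takes the values: 0

Answer: 0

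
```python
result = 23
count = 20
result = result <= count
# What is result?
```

Trace:
`result = 23` → result = 23
`count = 20` → count = 20
`result = result <= count` → result = False
So result = False

Answer: False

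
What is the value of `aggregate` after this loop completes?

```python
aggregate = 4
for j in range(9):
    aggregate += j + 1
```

Start at 4, add 1 to 9 = 49
`aggregate` takes the values: 4 → 5 → 7 → 10 → 14 → 19 → 25 → 32 → 40 → 49

Answer: 49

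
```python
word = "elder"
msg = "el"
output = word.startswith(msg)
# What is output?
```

Trace:
`word = "elder"` → word = 'elder'
`msg = "el"` → msg = 'el'
`output = word.startswith(msg)` → output = True
So output = True

Answer: True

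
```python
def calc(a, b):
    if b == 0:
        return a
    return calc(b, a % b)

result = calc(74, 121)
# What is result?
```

calc(74, 121) -> calc(121, 74) -> calc(74, 47) -> calc(47, 27) -> calc(27, 20) -> calc(20, 7) -> calc(7, 6) -> calc(6, 1) -> calc(1, 0) -> 1

Answer: 1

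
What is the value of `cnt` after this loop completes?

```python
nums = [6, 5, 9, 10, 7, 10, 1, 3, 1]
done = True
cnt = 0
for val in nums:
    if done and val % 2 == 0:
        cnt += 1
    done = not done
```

Count even values at even positions
`cnt` takes the values: 0 → 1

Answer: 1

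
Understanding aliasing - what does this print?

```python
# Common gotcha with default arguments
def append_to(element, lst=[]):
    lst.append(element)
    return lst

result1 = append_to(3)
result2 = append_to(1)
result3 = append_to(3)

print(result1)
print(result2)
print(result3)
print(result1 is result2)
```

Key concept: mutable default argument gotcha.
Step by step:
`result1 = append_to(3)` → result1 = [3]
`result2 = append_to(1)` → result1 = [3, 1] (same object as result2); result2 = [3, 1] (same object as result1)
`result3 = append_to(3)` → result1 = [3, 1, 3] (same object as result2, result3); result2 = [3, 1, 3] (same object as result1, result3); result3 = [3, 1, 3] (same object as result1, result2)
`print(result1)` → prints [3, 1, 3]
`print(result2)` → prints [3, 1, 3]
`print(result3)` → prints [3, 1, 3]
`print(result1 is result2)` → prints True

Answer:
[3, 1, 3]
[3, 1, 3]
[3, 1, 3]
True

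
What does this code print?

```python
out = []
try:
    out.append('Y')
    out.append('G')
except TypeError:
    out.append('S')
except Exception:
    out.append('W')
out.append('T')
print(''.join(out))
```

Execution trace: 'Y' (try body) → 'G' (try body, no exception) → 'T' (after the try/except). Output: YGT

Answer: YGT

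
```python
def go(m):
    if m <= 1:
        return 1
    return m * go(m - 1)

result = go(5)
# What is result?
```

go(5) = 5 * 4 * 3 * 2 * 1 = 120

Answer: 120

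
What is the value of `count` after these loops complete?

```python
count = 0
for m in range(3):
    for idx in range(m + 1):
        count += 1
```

Triangle: 1 + 2 + ... + 3
`count` takes the values: 0 → 1 → 2 → 3 → 4 → 5 → 6

Answer: 6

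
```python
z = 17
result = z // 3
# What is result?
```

Trace:
`z = 17` → z = 17
`result = z // 3` → result = 5
So result = 5

Answer: 5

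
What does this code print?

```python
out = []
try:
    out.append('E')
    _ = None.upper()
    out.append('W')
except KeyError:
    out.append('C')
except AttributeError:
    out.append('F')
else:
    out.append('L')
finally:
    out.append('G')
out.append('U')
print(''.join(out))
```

Execution trace: 'E' (try body) → 'F' (except AttributeError) → 'G' (finally) → 'U' (after the try/except). Output: EFGU

Answer: EFGU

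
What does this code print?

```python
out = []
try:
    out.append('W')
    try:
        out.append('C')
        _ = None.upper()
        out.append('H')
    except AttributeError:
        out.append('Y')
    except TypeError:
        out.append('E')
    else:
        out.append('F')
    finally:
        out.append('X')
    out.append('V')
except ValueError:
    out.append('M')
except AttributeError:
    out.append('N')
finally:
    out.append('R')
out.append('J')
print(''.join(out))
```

Execution trace: 'W' (try body) → 'C' (inner try body) → 'Y' (inner except AttributeError) → 'X' (inner finally) → 'V' (try body, no exception) → 'R' (finally) → 'J' (after the try/except). Output: WCYXVRJ

Answer: WCYXVRJ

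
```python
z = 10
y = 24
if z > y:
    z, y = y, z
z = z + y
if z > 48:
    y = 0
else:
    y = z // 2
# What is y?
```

Trace:
`z = 10` → z = 10
`y = 24` → y = 24
`if z > y: ...` → z > y is False → no variable changes
`z = z + y` → z = 34
`if z > 48: ...` → z > 48 is False, take else branch → y = 17
So y = 17

Answer: 17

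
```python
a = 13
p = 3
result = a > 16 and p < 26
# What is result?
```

Trace:
`a = 13` → a = 13
`p = 3` → p = 3
`result = a > 16 and p < 26` → result = False
So result = False

Answer: False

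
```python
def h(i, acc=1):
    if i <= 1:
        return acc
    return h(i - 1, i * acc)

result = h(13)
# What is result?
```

Accumulator trace (n, acc): (13, 1) -> (12, 13) -> (11, 156) -> (10, 1716) -> (9, 17160) -> (8, 154440) -> (7, 1235520) -> (6, 8648640) -> (5, 51891840) -> (4, 259459200) -> (3, 1037836800) -> (2, 3113510400) -> (1, 6227020800) -> return 6227020800

Answer: 6227020800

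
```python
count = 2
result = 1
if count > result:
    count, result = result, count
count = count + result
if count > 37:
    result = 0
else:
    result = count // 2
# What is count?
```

Trace:
`count = 2` → count = 2
`result = 1` → result = 1
`if count > result: ...` → count > result is True → count = 1; result = 2
`count = count + result` → count = 3
`if count > 37: ...` → count > 37 is False, take else branch → result = 1
So count = 3

Answer: 3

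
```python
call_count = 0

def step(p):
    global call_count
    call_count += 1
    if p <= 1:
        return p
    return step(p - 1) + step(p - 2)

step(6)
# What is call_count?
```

Calls(p) = 1 + Calls(p-1) + Calls(p-2); Calls(0)=Calls(1)=1. For p=6 this gives 25.

Answer: 25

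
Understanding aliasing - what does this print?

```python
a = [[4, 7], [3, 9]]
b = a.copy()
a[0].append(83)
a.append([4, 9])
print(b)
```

Key concept: shallow copy with nested lists.
Step by step:
`a = [[4, 7], [3, 9]]` → a = [[4, 7], [3, 9]]
`b = a.copy()` → b = [[4, 7], [3, 9]]
`a[0].append(83)` → a = [[4, 7, 83], [3, 9]]; b = [[4, 7, 83], [3, 9]]
`a.append([4, 9])` → a = [[4, 7, 83], [3, 9], [4, 9]]
`print(b)` → prints [[4, 7, 83], [3, 9]]

Answer: [[4, 7, 83], [3, 9]]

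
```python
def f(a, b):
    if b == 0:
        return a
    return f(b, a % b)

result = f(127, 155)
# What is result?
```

f(127, 155) -> f(155, 127) -> f(127, 28) -> f(28, 15) -> f(15, 13) -> f(13, 2) -> f(2, 1) -> f(1, 0) -> 1

Answer: 1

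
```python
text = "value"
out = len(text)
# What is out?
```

Trace:
`text = "value"` → text = 'value'
`out = len(text)` → out = 5
So out = 5

Answer: 5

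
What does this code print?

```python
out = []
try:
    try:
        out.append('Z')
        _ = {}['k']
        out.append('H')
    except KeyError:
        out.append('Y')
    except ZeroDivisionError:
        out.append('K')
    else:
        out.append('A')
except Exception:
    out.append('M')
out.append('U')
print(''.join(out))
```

Execution trace: 'Z' (inner try body) → 'Y' (inner except KeyError) → 'U' (after the try/except). Output: ZYU

Answer: ZYU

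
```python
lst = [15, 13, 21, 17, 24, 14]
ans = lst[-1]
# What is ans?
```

Trace:
`lst = [15, 13, 21, 17, 24, 14]` → lst = [15, 13, 21, 17, 24, 14]
`ans = lst[-1]` → ans = 14
So ans = 14

Answer: 14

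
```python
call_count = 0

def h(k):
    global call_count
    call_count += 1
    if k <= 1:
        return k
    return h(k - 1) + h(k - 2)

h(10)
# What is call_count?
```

Calls(k) = 1 + Calls(k-1) + Calls(k-2); Calls(0)=Calls(1)=1. For k=10 this gives 177.

Answer: 177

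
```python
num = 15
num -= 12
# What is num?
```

Trace:
`num = 15` → num = 15
`num -= 12` → num = 3
So num = 3

Answer: 3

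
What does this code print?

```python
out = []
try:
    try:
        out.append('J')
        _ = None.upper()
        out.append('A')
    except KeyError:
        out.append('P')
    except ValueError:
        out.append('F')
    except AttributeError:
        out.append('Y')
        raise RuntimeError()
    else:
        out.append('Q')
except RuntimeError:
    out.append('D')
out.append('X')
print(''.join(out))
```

Execution trace: 'J' (inner try body) → 'Y' (inner except AttributeError) → 'D' (outer except RuntimeError) → 'X' (after the try/except). Output: JYDX

Answer: JYDX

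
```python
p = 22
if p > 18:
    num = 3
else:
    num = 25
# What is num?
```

Trace:
`p = 22` → p = 22
`if p > 18: ...` → p > 18 is True → num = 3
So num = 3

Answer: 3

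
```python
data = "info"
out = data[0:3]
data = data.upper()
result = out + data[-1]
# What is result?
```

Trace:
`data = "info"` → data = 'info'
`out = data[0:3]` → out = 'inf'
`data = data.upper()` → data = 'INFO'
`result = out + data[-1]` → result = 'infO'
So result = 'infO'

Answer: 'infO'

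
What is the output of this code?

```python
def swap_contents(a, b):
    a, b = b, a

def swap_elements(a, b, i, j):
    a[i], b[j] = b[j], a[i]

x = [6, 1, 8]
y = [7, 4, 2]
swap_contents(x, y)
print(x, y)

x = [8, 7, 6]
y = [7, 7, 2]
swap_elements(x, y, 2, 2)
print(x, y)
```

Key concept: parameter rebinding vs mutation.
Step by step:
`x = [6, 1, 8]` → x = [6, 1, 8]
`y = [7, 4, 2]` → y = [7, 4, 2]
`swap_contents(x, y)` → no visible change to tracked variables
`print(x, y)` → prints [6, 1, 8] [7, 4, 2]
`x = [8, 7, 6]` → x = [8, 7, 6]
`y = [7, 7, 2]` → y = [7, 7, 2]
`swap_elements(x, y, 2, 2)` → x = [8, 7, 2]; y = [7, 7, 6]
`print(x, y)` → prints [8, 7, 2] [7, 7, 6]

Answer:
[6, 1, 8] [7, 4, 2]
[8, 7, 2] [7, 7, 6]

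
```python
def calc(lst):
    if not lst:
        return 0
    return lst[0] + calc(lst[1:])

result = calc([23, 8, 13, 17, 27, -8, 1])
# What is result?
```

23 + 8 + 13 + 17 + 27 + (-8) + 1 + 0 = 81

Answer: 81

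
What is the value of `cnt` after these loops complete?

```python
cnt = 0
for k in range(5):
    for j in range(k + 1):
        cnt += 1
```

Triangle: 1 + 2 + ... + 5
`cnt` takes the values: 0 → 1 → 2 → 3 → 4 → 5 → 6 → 7 → 8 → 9 → 10 → 11 → 12 → 13 → 14 → 15

Answer: 15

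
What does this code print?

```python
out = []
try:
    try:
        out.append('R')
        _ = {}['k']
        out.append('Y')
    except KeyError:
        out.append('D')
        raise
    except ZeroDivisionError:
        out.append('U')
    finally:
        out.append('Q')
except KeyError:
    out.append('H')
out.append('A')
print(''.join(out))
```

Execution trace: 'R' (inner try body) → 'D' (inner except KeyError) → 'Q' (inner finally) → 'H' (outer except KeyError) → 'A' (after the try/except). Output: RDQHA

Answer: RDQHA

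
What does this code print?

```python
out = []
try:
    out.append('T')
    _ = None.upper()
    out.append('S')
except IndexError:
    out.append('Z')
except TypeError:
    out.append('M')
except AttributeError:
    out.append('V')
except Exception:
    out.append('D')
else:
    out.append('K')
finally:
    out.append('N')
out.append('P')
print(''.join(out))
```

Execution trace: 'T' (try body) → 'V' (except AttributeError) → 'N' (finally) → 'P' (after the try/except). Output: TVNP

Answer: TVNP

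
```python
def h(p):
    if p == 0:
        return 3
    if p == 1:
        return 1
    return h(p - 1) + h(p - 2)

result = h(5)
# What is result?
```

Build up from base cases: h(0)=3, h(1)=1, h(2)=4, h(3)=5, h(4)=9, h(5)=14

Answer: 14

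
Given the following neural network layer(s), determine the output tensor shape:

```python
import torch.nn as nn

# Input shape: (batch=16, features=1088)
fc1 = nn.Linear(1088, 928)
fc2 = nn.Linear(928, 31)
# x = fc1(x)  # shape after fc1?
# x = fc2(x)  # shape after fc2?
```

Input: (16, 1088) -> after fc1: (16, 928) -> Output: (16, 31)

Answer: (16, 31)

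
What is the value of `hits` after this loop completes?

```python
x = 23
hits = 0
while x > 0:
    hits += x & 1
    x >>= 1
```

Count set bits in 23 (binary: 0b10111)
`hits` takes the values: 0 → 1 → 2 → 3 → 4

Answer: 4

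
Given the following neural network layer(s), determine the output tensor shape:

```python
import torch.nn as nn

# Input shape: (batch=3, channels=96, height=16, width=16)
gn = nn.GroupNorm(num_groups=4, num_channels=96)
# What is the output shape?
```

Input: (3, 96, 16, 16) -> Output: (3, 96, 16, 16)

Answer: (3, 96, 16, 16)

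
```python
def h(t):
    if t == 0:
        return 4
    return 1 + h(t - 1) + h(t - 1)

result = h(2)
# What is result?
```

h(t) = 1 + 2·h(t-1), h(0)=4. Closed form: (4+1)·2^2 - 1 = 19.

Answer: 19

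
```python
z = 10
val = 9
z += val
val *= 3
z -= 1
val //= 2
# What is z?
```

Trace:
`z = 10` → z = 10
`val = 9` → val = 9
`z += val` → z = 19
`val *= 3` → val = 27
`z -= 1` → z = 18
`val //= 2` → val = 13
So z = 18

Answer: 18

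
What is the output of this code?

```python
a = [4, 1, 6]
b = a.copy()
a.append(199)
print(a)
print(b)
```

Key concept: list.copy() creates independent copy.
Step by step:
`a = [4, 1, 6]` → a = [4, 1, 6]
`b = a.copy()` → b = [4, 1, 6]
`a.append(199)` → a = [4, 1, 6, 199]
`print(a)` → prints [4, 1, 6, 199]
`print(b)` → prints [4, 1, 6]

Answer:
[4, 1, 6, 199]
[4, 1, 6]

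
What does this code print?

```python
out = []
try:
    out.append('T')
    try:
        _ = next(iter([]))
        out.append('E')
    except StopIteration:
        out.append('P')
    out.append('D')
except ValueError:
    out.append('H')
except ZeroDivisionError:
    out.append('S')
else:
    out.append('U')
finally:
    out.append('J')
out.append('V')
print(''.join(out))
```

Execution trace: 'T' (try body) → 'P' (inner except StopIteration) → 'D' (try body, no exception) → 'U' (else) → 'J' (finally) → 'V' (after the try/except). Output: TPDUJV

Answer: TPDUJV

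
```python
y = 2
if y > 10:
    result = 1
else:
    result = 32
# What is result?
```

Trace:
`y = 2` → y = 2
`if y > 10: ...` → y > 10 is False, take else branch → result = 32
So result = 32

Answer: 32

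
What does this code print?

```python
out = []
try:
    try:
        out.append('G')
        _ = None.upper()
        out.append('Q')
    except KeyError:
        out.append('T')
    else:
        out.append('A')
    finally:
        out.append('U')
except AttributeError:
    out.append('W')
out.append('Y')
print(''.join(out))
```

Execution trace: 'G' (try body) → 'U' (finally) → 'W' (outer except AttributeError) → 'Y' (after the try/except). Output: GUWY

Answer: GUWY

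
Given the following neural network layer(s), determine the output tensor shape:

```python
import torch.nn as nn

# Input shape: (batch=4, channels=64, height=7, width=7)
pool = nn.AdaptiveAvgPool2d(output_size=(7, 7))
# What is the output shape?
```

Input: (4, 64, 7, 7) -> Output: (4, 64, 7, 7)

Answer: (4, 64, 7, 7)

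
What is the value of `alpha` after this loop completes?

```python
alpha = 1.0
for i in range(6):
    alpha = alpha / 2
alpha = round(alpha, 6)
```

Halving LR 6 times: 1 / 2^6
`alpha` takes the values: 1.0 → 0.5 → 0.25 → 0.125 → 0.0625 → 0.03125 → 0.015625

Answer: 0.015625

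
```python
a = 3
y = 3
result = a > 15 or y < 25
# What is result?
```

Trace:
`a = 3` → a = 3
`y = 3` → y = 3
`result = a > 15 or y < 25` → result = True
So result = True

Answer: True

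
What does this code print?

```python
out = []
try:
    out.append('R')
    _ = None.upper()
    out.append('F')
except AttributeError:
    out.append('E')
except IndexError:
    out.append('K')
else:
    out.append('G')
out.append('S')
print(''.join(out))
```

Execution trace: 'R' (try body) → 'E' (except AttributeError) → 'S' (after the try/except). Output: RES

Answer: RES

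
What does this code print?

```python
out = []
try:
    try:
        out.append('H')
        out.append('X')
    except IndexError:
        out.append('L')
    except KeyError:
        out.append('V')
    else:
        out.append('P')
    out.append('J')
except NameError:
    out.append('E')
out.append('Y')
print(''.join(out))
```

Execution trace: 'H' (inner try body) → 'X' (inner try body, no exception) → 'P' (inner else) → 'J' (try body, no exception) → 'Y' (after the try/except). Output: HXPJY

Answer: HXPJY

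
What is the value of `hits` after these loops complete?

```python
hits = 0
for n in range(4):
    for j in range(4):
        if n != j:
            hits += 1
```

4² - 4 (exclude diagonal)
`hits` takes the values: 0 → 1 → 2 → 3 → 4 → 5 → 6 → 7 → 8 → 9 → 10 → 11 → 12

Answer: 12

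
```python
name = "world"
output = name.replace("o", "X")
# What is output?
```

Trace:
`name = "world"` → name = 'world'
`output = name.replace("o", "X")` → output = 'wXrld'
So output = 'wXrld'

Answer: 'wXrld'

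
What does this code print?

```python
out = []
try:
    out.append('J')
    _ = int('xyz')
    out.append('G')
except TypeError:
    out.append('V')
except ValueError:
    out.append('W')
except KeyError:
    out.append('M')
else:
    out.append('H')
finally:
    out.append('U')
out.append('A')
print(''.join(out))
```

Execution trace: 'J' (try body) → 'W' (except ValueError) → 'U' (finally) → 'A' (after the try/except). Output: JWUA

Answer: JWUA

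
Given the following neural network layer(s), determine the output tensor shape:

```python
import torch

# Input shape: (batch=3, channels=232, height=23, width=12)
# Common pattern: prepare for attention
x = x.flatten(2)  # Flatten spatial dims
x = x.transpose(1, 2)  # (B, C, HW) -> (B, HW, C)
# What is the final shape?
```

Input: (3, 232, 23, 12) -> after flatten(2): (3, 232, 276) -> Output: (3, 276, 232)

Answer: (3, 276, 232)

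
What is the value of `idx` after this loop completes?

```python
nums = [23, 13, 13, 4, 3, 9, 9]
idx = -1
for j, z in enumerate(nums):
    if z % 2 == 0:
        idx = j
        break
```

First even number index in [23, 13, 13, 4, 3, 9, 9]
`idx` takes the values: -1 → 3

Answer: 3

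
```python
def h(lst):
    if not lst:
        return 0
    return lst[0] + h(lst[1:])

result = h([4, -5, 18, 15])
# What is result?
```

4 + (-5) + 18 + 15 + 0 = 32

Answer: 32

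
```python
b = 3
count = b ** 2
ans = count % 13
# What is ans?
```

Trace:
`b = 3` → b = 3
`count = b ** 2` → count = 9
`ans = count % 13` → ans = 9
So ans = 9

Answer: 9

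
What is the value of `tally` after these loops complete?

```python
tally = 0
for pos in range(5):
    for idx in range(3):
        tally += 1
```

5 * 3 = 15
`tally` takes the values: 0 → 1 → 2 → 3 → 4 → 5 → 6 → 7 → 8 → 9 → 10 → 11 → 12 → 13 → 14 → 15

Answer: 15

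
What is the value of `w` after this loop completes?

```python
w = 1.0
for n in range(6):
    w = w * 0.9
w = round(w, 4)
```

Exponential decay: 1.0 * 0.9^6
`w` takes the values: 1.0 → 0.9 → 0.81 → 0.729 → 0.6561 → 0.59049 → 0.531441 → 0.5314

Answer: 0.5314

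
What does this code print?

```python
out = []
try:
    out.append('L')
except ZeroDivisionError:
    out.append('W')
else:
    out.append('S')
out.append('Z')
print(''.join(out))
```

Execution trace: 'L' (try body, no exception) → 'S' (else) → 'Z' (after the try/except). Output: LSZ

Answer: LSZ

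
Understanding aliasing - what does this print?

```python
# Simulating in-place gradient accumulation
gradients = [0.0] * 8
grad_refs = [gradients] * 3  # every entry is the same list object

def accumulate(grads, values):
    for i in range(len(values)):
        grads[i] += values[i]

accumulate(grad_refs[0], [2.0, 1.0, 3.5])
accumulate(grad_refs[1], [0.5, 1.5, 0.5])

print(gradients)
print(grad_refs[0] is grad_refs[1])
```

Key concept: gradient accumulation aliasing.
Step by step:
`gradients = [0.0] * 8` → gradients = [0.0, 0.0, 0.0, 0.0, 0.0, 0.0, 0.0, 0.0]
`grad_refs = [gradients] * 3` → grad_refs = [[0.0, 0.0, 0.0, 0.0, 0.0, 0.0, 0.0, 0.0], [0.0, 0.0, 0.0, 0.0, 0.0, 0.0, 0.0, 0.0], [0.0, 0.0, 0.0, 0.0, 0.0, 0.0, 0.0, 0.0]]
`accumulate(grad_refs[0], [2.0, 1.0, 3.5])` → gradients = [2.0, 1.0, 3.5, 0.0, 0.0, 0.0, 0.0, 0.0]; grad_refs = [[2.0, 1.0, 3.5, 0.0, 0.0, 0.0, 0.0, 0.0], [2.0, 1.0, 3.5, 0.0, 0.0, 0.0, 0.0, 0.0], [2.0, 1.0, 3.5, 0.0, 0.0, 0.0, 0.0, 0.0]]
`accumulate(grad_refs[1], [0.5, 1.5, 0.5])` → gradients = [2.5, 2.5, 4.0, 0.0, 0.0, 0.0, 0.0, 0.0]; grad_refs = [[2.5, 2.5, 4.0, 0.0, 0.0, 0.0, 0.0, 0.0], [2.5, 2.5, 4.0, 0.0, 0.0, 0.0, 0.0, 0.0], [2.5, 2.5, 4.0, 0.0, 0.0, 0.0, 0.0, 0.0]]
`print(gradients)` → prints [2.5, 2.5, 4.0, 0.0, 0.0, 0.0, 0.0, 0.0]
`print(grad_refs[0] is grad_refs[1])` → prints True

Answer:
[2.5, 2.5, 4.0, 0.0, 0.0, 0.0, 0.0, 0.0]
True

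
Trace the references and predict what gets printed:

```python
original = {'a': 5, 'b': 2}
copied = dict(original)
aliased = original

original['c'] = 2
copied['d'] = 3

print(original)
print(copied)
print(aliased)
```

Key concept: dict() creates copy, assignment creates alias.
Step by step:
`original = {'a': 5, 'b': 2}` → original = {'a': 5, 'b': 2}
`copied = dict(original)` → copied = {'a': 5, 'b': 2}
`aliased = original` → aliased = {'a': 5, 'b': 2} (same object as original)
`original['c'] = 2` → original = {'a': 5, 'b': 2, 'c': 2} (same object as aliased); aliased = {'a': 5, 'b': 2, 'c': 2} (same object as original)
`copied['d'] = 3` → copied = {'a': 5, 'b': 2, 'd': 3}
`print(original)` → prints {'a': 5, 'b': 2, 'c': 2}
`print(copied)` → prints {'a': 5, 'b': 2, 'd': 3}
`print(aliased)` → prints {'a': 5, 'b': 2, 'c': 2}

Answer:
{'a': 5, 'b': 2, 'c': 2}
{'a': 5, 'b': 2, 'd': 3}
{'a': 5, 'b': 2, 'c': 2}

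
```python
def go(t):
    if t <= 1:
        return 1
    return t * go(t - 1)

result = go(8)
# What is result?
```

go(8) = 8 * 7 * 6 * 5 * 4 * 3 * 2 * 1 = 40320

Answer: 40320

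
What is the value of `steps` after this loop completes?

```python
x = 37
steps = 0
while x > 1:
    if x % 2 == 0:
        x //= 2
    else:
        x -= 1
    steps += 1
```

Steps to reduce 37 to 1
`steps` takes the values: 0 → 1 → 2 → 3 → 4 → 5 → 6 → 7

Answer: 7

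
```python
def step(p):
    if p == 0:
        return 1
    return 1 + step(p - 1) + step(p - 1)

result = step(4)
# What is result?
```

step(p) = 1 + 2·step(p-1), step(0)=1. Closed form: (1+1)·2^4 - 1 = 31.

Answer: 31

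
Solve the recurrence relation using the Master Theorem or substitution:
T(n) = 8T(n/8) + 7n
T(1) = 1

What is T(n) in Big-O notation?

By Master Theorem: a=8, b=8, f(n)=7n. Since log_8(8) = 1 and f(n) = Θ(n^1), Case 2 applies. T(n) = O(n log n).

Answer: O(n log n)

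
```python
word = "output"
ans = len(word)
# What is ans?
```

Trace:
`word = "output"` → word = 'output'
`ans = len(word)` → ans = 6
So ans = 6

Answer: 6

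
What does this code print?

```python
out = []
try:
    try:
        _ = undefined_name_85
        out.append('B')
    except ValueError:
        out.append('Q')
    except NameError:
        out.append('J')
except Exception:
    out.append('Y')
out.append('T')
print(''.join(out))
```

Execution trace: 'J' (inner except NameError) → 'T' (after the try/except). Output: JT

Answer: JT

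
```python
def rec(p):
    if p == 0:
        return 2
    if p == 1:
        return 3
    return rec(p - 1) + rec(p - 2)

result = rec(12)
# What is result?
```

Build up from base cases: rec(0)=2, rec(1)=3, rec(2)=5, rec(3)=8, rec(4)=13, rec(5)=21, rec(6)=34, ..., rec(12)=610

Answer: 610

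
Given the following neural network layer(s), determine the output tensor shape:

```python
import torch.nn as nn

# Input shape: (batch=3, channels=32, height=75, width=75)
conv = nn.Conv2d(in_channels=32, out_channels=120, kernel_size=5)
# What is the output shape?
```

Input: (3, 32, 75, 75) -> Output: (3, 120, 71, 71)

Answer: (3, 120, 71, 71)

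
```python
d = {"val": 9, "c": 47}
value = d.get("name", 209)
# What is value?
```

Trace:
`d = {"val": 9, "c": 47}` → d = {'val': 9, 'c': 47}
`value = d.get("name", 209)` → value = 209
So value = 209

Answer: 209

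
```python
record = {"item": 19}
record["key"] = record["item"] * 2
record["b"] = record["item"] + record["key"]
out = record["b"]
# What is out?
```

Trace:
`record = {"item": 19}` → record = {'item': 19}
`record["key"] = record["item"] * 2` → record = {'item': 19, 'key': 38}
`record["b"] = record["item"] + record["key"]` → record = {'item': 19, 'key': 38, 'b': 57}
`out = record["b"]` → out = 57
So out = 57

Answer: 57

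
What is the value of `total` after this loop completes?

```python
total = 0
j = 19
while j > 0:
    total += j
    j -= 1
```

Sum 19 down to 1
`total` takes the values: 0 → 19 → 37 → 54 → 70 → 85 → 99 → 112 → 124 → 135 → 145 → 154 → 162 → 169 → 175 → 180 → 184 → 187 → 189 → 190

Answer: 190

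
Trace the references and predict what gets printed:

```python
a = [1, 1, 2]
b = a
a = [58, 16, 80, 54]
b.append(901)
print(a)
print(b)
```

Key concept: rebinding vs mutation: a is rebound to a new list, b still points at the original.
Step by step:
`a = [1, 1, 2]` → a = [1, 1, 2]
`b = a` → b = [1, 1, 2] (same object as a)
`a = [58, 16, 80, 54]` → a = [58, 16, 80, 54]
`b.append(901)` → b = [1, 1, 2, 901]
`print(a)` → prints [58, 16, 80, 54]
`print(b)` → prints [1, 1, 2, 901]

Answer:
[58, 16, 80, 54]
[1, 1, 2, 901]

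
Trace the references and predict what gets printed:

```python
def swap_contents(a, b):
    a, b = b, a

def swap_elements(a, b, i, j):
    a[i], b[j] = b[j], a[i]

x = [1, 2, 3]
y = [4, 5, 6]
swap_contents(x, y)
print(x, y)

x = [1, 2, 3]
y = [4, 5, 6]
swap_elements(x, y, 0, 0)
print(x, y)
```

Key concept: parameter rebinding vs mutation.
Step by step:
`x = [1, 2, 3]` → x = [1, 2, 3]
`y = [4, 5, 6]` → y = [4, 5, 6]
`swap_contents(x, y)` → no visible change to tracked variables
`print(x, y)` → prints [1, 2, 3] [4, 5, 6]
`x = [1, 2, 3]` → x = [1, 2, 3]
`y = [4, 5, 6]` → y = [4, 5, 6]
`swap_elements(x, y, 0, 0)` → x = [4, 2, 3]; y = [1, 5, 6]
`print(x, y)` → prints [4, 2, 3] [1, 5, 6]

Answer:
[1, 2, 3] [4, 5, 6]
[4, 2, 3] [1, 5, 6]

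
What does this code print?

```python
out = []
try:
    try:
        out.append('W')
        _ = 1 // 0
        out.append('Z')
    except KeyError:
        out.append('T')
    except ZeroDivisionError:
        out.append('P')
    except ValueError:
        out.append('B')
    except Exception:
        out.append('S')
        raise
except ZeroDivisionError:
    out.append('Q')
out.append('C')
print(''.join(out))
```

Execution trace: 'W' (inner try body) → 'P' (inner except ZeroDivisionError) → 'C' (after the try/except). Output: WPC

Answer: WPC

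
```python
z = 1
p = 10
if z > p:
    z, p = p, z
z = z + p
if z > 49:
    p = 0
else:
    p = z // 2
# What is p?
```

Trace:
`z = 1` → z = 1
`p = 10` → p = 10
`if z > p: ...` → z > p is False → no variable changes
`z = z + p` → z = 11
`if z > 49: ...` → z > 49 is False, take else branch → p = 5
So p = 5

Answer: 5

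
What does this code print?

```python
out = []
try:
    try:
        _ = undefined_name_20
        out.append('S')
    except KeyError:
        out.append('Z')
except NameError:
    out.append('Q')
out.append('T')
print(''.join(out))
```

Execution trace: 'Q' (outer except NameError) → 'T' (after the try/except). Output: QT

Answer: QT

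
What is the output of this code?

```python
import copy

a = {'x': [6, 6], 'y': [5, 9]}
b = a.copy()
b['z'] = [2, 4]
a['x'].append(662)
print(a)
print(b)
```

Key concept: shallow copy of dict with mutable values.
Step by step:
`a = {'x': [6, 6], 'y': [5, 9]}` → a = {'x': [6, 6], 'y': [5, 9]}
`b = a.copy()` → b = {'x': [6, 6], 'y': [5, 9]}
`b['z'] = [2, 4]` → b = {'x': [6, 6], 'y': [5, 9], 'z': [2, 4]}
`a['x'].append(662)` → a = {'x': [6, 6, 662], 'y': [5, 9]}; b = {'x': [6, 6, 662], 'y': [5, 9], 'z': [2, 4]}
`print(a)` → prints {'x': [6, 6, 662], 'y': [5, 9]}
`print(b)` → prints {'x': [6, 6, 662], 'y': [5, 9], 'z': [2, 4]}

Answer:
{'x': [6, 6, 662], 'y': [5, 9]}
{'x': [6, 6, 662], 'y': [5, 9], 'z': [2, 4]}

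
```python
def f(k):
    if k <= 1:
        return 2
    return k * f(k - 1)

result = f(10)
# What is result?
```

f(10) = 10 * 9 * 8 * 7 * 6 * 5 * 4 * 3 * 2 * 2 = 7257600

Answer: 7257600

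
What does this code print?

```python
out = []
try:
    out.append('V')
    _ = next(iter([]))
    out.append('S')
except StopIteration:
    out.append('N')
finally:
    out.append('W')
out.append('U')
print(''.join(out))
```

Execution trace: 'V' (try body) → 'N' (except StopIteration) → 'W' (finally) → 'U' (after the try/except). Output: VNWU

Answer: VNWU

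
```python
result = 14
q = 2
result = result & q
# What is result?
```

Trace:
`result = 14` → result = 14
`q = 2` → q = 2
`result = result & q` → result = 2
So result = 2

Answer: 2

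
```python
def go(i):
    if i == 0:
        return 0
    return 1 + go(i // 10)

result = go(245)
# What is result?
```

Count of digits of 245: 3

Answer: 3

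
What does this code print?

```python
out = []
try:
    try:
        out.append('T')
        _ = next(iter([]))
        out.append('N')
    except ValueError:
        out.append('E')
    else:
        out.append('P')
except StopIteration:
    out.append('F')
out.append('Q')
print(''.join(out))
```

Execution trace: 'T' (try body) → 'F' (outer except StopIteration) → 'Q' (after the try/except). Output: TFQ

Answer: TFQ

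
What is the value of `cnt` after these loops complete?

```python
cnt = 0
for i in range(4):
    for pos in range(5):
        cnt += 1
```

4 * 5 = 20
`cnt` takes the values: 0 → 1 → 2 → 3 → 4 → 5 → 6 → 7 → 8 → 9 → 10 → 11 → 12 → 13 → 14 → 15 → 16 → 17 → 18 → 19 → 20

Answer: 20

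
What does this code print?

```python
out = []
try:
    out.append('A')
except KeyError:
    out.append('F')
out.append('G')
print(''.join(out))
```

Execution trace: 'A' (try body, no exception) → 'G' (after the try/except). Output: AG

Answer: AG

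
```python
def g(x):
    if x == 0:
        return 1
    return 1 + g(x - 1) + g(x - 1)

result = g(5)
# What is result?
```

g(x) = 1 + 2·g(x-1), g(0)=1. Closed form: (1+1)·2^5 - 1 = 63.

Answer: 63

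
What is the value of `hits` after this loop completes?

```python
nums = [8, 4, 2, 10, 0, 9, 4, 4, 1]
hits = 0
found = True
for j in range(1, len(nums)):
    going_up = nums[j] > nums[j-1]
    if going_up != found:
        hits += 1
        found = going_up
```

Count direction changes in [8, 4, 2, 10, 0, 9, 4, 4, 1]
`hits` takes the values: 0 → 1 → 2 → 3 → 4 → 5

Answer: 5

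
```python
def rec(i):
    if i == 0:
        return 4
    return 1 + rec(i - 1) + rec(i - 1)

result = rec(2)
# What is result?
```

rec(i) = 1 + 2·rec(i-1), rec(0)=4. Closed form: (4+1)·2^2 - 1 = 19.

Answer: 19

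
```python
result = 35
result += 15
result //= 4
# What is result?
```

Trace:
`result = 35` → result = 35
`result += 15` → result = 50
`result //= 4` → result = 12
So result = 12

Answer: 12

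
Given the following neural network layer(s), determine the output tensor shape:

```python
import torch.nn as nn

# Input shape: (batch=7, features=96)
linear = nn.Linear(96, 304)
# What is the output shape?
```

Input: (7, 96) -> Output: (7, 304)

Answer: (7, 304)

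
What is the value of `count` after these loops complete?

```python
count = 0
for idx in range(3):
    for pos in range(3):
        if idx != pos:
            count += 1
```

3² - 3 (exclude diagonal)
`count` takes the values: 0 → 1 → 2 → 3 → 4 → 5 → 6

Answer: 6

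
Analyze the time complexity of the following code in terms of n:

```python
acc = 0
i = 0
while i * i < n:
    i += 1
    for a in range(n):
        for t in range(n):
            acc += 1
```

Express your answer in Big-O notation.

Each loop level contributes: √n × n × n. Multiplying the contributions gives O(n^2√n).

Answer: O(n^2√n)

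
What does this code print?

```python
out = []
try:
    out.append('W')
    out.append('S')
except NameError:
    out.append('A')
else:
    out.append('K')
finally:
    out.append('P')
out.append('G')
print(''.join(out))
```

Execution trace: 'W' (try body) → 'S' (try body, no exception) → 'K' (else) → 'P' (finally) → 'G' (after the try/except). Output: WSKPG

Answer: WSKPG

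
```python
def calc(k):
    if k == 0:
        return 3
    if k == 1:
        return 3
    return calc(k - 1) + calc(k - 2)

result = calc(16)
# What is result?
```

Build up from base cases: calc(0)=3, calc(1)=3, calc(2)=6, calc(3)=9, calc(4)=15, calc(5)=24, calc(6)=39, ..., calc(16)=4791

Answer: 4791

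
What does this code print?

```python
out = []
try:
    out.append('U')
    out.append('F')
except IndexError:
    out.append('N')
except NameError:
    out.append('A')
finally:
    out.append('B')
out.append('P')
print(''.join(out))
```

Execution trace: 'U' (try body) → 'F' (try body, no exception) → 'B' (finally) → 'P' (after the try/except). Output: UFBP

Answer: UFBP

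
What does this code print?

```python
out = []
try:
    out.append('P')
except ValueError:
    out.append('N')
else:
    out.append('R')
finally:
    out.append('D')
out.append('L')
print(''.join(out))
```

Execution trace: 'P' (try body, no exception) → 'R' (else) → 'D' (finally) → 'L' (after the try/except). Output: PRDL

Answer: PRDL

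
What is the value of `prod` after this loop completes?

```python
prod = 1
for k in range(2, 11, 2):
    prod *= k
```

Product of even numbers 2 to 10
`prod` takes the values: 1 → 2 → 8 → 48 → 384 → 3840

Answer: 3840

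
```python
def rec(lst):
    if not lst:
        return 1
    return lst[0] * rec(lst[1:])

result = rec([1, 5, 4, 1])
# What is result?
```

Product over [1, 5, 4, 1] = 1 * 5 * 4 * 1 = 20

Answer: 20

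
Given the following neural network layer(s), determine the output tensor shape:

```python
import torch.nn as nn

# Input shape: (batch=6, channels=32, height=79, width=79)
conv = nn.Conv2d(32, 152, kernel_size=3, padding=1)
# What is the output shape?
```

Input: (6, 32, 79, 79) -> Output: (6, 152, 79, 79)

Answer: (6, 152, 79, 79)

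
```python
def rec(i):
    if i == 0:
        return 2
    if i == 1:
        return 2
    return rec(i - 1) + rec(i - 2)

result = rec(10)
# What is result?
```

Build up from base cases: rec(0)=2, rec(1)=2, rec(2)=4, rec(3)=6, rec(4)=10, rec(5)=16, rec(6)=26, ..., rec(10)=178

Answer: 178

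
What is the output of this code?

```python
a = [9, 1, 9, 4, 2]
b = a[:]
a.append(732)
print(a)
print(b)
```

Key concept: slice [:] creates copy.
Step by step:
`a = [9, 1, 9, 4, 2]` → a = [9, 1, 9, 4, 2]
`b = a[:]` → b = [9, 1, 9, 4, 2]
`a.append(732)` → a = [9, 1, 9, 4, 2, 732]
`print(a)` → prints [9, 1, 9, 4, 2, 732]
`print(b)` → prints [9, 1, 9, 4, 2]

Answer:
[9, 1, 9, 4, 2, 732]
[9, 1, 9, 4, 2]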